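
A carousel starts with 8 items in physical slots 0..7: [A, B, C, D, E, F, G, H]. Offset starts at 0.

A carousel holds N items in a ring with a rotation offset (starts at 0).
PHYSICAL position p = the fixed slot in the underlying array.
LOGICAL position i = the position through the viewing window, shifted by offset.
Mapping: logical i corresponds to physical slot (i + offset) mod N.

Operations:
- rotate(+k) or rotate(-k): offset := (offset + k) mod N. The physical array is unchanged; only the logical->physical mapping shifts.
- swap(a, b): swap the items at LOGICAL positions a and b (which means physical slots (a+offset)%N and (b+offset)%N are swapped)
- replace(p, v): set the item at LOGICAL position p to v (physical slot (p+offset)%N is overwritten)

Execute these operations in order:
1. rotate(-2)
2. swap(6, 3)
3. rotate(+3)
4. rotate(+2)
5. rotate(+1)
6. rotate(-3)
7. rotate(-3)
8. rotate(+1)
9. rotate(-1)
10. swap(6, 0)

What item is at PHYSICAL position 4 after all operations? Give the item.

After op 1 (rotate(-2)): offset=6, physical=[A,B,C,D,E,F,G,H], logical=[G,H,A,B,C,D,E,F]
After op 2 (swap(6, 3)): offset=6, physical=[A,E,C,D,B,F,G,H], logical=[G,H,A,E,C,D,B,F]
After op 3 (rotate(+3)): offset=1, physical=[A,E,C,D,B,F,G,H], logical=[E,C,D,B,F,G,H,A]
After op 4 (rotate(+2)): offset=3, physical=[A,E,C,D,B,F,G,H], logical=[D,B,F,G,H,A,E,C]
After op 5 (rotate(+1)): offset=4, physical=[A,E,C,D,B,F,G,H], logical=[B,F,G,H,A,E,C,D]
After op 6 (rotate(-3)): offset=1, physical=[A,E,C,D,B,F,G,H], logical=[E,C,D,B,F,G,H,A]
After op 7 (rotate(-3)): offset=6, physical=[A,E,C,D,B,F,G,H], logical=[G,H,A,E,C,D,B,F]
After op 8 (rotate(+1)): offset=7, physical=[A,E,C,D,B,F,G,H], logical=[H,A,E,C,D,B,F,G]
After op 9 (rotate(-1)): offset=6, physical=[A,E,C,D,B,F,G,H], logical=[G,H,A,E,C,D,B,F]
After op 10 (swap(6, 0)): offset=6, physical=[A,E,C,D,G,F,B,H], logical=[B,H,A,E,C,D,G,F]

Answer: G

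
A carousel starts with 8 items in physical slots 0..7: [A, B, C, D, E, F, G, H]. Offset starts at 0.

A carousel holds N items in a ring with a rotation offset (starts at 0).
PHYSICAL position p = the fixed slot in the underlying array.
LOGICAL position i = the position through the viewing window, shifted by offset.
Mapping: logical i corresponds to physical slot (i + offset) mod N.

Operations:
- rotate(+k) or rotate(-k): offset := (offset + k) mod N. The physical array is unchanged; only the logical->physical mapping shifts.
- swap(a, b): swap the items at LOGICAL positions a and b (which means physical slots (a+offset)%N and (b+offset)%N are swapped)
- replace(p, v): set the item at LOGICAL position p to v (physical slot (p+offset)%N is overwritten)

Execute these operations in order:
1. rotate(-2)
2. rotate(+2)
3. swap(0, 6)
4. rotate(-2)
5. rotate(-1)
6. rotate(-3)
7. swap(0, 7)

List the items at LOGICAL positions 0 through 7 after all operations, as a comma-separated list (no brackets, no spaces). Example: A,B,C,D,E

After op 1 (rotate(-2)): offset=6, physical=[A,B,C,D,E,F,G,H], logical=[G,H,A,B,C,D,E,F]
After op 2 (rotate(+2)): offset=0, physical=[A,B,C,D,E,F,G,H], logical=[A,B,C,D,E,F,G,H]
After op 3 (swap(0, 6)): offset=0, physical=[G,B,C,D,E,F,A,H], logical=[G,B,C,D,E,F,A,H]
After op 4 (rotate(-2)): offset=6, physical=[G,B,C,D,E,F,A,H], logical=[A,H,G,B,C,D,E,F]
After op 5 (rotate(-1)): offset=5, physical=[G,B,C,D,E,F,A,H], logical=[F,A,H,G,B,C,D,E]
After op 6 (rotate(-3)): offset=2, physical=[G,B,C,D,E,F,A,H], logical=[C,D,E,F,A,H,G,B]
After op 7 (swap(0, 7)): offset=2, physical=[G,C,B,D,E,F,A,H], logical=[B,D,E,F,A,H,G,C]

Answer: B,D,E,F,A,H,G,C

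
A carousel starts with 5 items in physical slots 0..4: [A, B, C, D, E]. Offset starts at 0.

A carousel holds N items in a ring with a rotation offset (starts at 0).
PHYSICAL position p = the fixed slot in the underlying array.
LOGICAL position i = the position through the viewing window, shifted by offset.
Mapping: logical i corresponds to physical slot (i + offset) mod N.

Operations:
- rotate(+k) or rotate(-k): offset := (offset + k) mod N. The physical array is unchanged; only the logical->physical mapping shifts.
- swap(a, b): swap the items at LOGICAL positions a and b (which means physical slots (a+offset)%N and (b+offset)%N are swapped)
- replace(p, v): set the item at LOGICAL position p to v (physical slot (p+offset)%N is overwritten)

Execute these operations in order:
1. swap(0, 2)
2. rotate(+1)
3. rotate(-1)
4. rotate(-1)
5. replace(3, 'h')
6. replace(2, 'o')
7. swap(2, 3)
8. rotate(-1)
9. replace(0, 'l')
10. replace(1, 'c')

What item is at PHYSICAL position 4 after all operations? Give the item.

After op 1 (swap(0, 2)): offset=0, physical=[C,B,A,D,E], logical=[C,B,A,D,E]
After op 2 (rotate(+1)): offset=1, physical=[C,B,A,D,E], logical=[B,A,D,E,C]
After op 3 (rotate(-1)): offset=0, physical=[C,B,A,D,E], logical=[C,B,A,D,E]
After op 4 (rotate(-1)): offset=4, physical=[C,B,A,D,E], logical=[E,C,B,A,D]
After op 5 (replace(3, 'h')): offset=4, physical=[C,B,h,D,E], logical=[E,C,B,h,D]
After op 6 (replace(2, 'o')): offset=4, physical=[C,o,h,D,E], logical=[E,C,o,h,D]
After op 7 (swap(2, 3)): offset=4, physical=[C,h,o,D,E], logical=[E,C,h,o,D]
After op 8 (rotate(-1)): offset=3, physical=[C,h,o,D,E], logical=[D,E,C,h,o]
After op 9 (replace(0, 'l')): offset=3, physical=[C,h,o,l,E], logical=[l,E,C,h,o]
After op 10 (replace(1, 'c')): offset=3, physical=[C,h,o,l,c], logical=[l,c,C,h,o]

Answer: c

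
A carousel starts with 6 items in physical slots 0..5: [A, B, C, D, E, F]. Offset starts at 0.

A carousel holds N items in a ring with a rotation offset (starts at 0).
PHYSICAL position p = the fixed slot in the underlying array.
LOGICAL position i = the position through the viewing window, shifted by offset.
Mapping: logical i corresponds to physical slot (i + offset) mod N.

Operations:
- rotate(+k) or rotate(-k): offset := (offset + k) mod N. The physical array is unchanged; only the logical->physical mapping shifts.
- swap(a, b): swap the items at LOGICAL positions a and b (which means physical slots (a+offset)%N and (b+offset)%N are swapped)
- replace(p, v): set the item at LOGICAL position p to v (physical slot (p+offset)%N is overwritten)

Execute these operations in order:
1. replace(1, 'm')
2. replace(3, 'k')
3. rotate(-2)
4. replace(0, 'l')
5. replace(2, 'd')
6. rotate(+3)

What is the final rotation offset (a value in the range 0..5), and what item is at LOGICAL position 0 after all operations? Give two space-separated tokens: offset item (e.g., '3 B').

Answer: 1 m

Derivation:
After op 1 (replace(1, 'm')): offset=0, physical=[A,m,C,D,E,F], logical=[A,m,C,D,E,F]
After op 2 (replace(3, 'k')): offset=0, physical=[A,m,C,k,E,F], logical=[A,m,C,k,E,F]
After op 3 (rotate(-2)): offset=4, physical=[A,m,C,k,E,F], logical=[E,F,A,m,C,k]
After op 4 (replace(0, 'l')): offset=4, physical=[A,m,C,k,l,F], logical=[l,F,A,m,C,k]
After op 5 (replace(2, 'd')): offset=4, physical=[d,m,C,k,l,F], logical=[l,F,d,m,C,k]
After op 6 (rotate(+3)): offset=1, physical=[d,m,C,k,l,F], logical=[m,C,k,l,F,d]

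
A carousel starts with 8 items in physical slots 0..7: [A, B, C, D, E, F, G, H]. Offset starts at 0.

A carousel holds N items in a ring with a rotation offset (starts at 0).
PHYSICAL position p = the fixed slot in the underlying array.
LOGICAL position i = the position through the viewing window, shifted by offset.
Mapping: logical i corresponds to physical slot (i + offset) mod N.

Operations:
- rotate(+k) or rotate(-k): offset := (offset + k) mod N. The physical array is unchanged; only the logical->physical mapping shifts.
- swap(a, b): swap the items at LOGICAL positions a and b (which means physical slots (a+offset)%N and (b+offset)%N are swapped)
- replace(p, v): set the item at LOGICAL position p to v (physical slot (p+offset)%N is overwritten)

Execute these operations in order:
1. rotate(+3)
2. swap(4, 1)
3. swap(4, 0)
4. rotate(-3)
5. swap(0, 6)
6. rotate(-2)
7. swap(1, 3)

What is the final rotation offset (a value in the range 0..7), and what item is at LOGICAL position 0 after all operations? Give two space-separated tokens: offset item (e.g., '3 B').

Answer: 6 A

Derivation:
After op 1 (rotate(+3)): offset=3, physical=[A,B,C,D,E,F,G,H], logical=[D,E,F,G,H,A,B,C]
After op 2 (swap(4, 1)): offset=3, physical=[A,B,C,D,H,F,G,E], logical=[D,H,F,G,E,A,B,C]
After op 3 (swap(4, 0)): offset=3, physical=[A,B,C,E,H,F,G,D], logical=[E,H,F,G,D,A,B,C]
After op 4 (rotate(-3)): offset=0, physical=[A,B,C,E,H,F,G,D], logical=[A,B,C,E,H,F,G,D]
After op 5 (swap(0, 6)): offset=0, physical=[G,B,C,E,H,F,A,D], logical=[G,B,C,E,H,F,A,D]
After op 6 (rotate(-2)): offset=6, physical=[G,B,C,E,H,F,A,D], logical=[A,D,G,B,C,E,H,F]
After op 7 (swap(1, 3)): offset=6, physical=[G,D,C,E,H,F,A,B], logical=[A,B,G,D,C,E,H,F]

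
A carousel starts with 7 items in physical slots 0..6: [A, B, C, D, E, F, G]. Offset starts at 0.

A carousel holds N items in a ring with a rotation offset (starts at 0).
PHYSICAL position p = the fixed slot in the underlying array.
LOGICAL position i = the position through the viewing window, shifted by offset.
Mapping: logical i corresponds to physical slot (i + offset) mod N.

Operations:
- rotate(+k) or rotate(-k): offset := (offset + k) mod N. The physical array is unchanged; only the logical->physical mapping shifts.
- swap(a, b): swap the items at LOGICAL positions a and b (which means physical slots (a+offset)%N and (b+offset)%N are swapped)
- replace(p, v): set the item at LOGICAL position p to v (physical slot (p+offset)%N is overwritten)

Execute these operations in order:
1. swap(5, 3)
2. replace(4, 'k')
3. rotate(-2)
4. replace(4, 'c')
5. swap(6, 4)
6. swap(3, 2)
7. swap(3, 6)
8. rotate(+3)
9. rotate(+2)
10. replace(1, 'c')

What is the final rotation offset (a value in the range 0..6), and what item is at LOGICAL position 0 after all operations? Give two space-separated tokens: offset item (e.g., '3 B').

Answer: 3 F

Derivation:
After op 1 (swap(5, 3)): offset=0, physical=[A,B,C,F,E,D,G], logical=[A,B,C,F,E,D,G]
After op 2 (replace(4, 'k')): offset=0, physical=[A,B,C,F,k,D,G], logical=[A,B,C,F,k,D,G]
After op 3 (rotate(-2)): offset=5, physical=[A,B,C,F,k,D,G], logical=[D,G,A,B,C,F,k]
After op 4 (replace(4, 'c')): offset=5, physical=[A,B,c,F,k,D,G], logical=[D,G,A,B,c,F,k]
After op 5 (swap(6, 4)): offset=5, physical=[A,B,k,F,c,D,G], logical=[D,G,A,B,k,F,c]
After op 6 (swap(3, 2)): offset=5, physical=[B,A,k,F,c,D,G], logical=[D,G,B,A,k,F,c]
After op 7 (swap(3, 6)): offset=5, physical=[B,c,k,F,A,D,G], logical=[D,G,B,c,k,F,A]
After op 8 (rotate(+3)): offset=1, physical=[B,c,k,F,A,D,G], logical=[c,k,F,A,D,G,B]
After op 9 (rotate(+2)): offset=3, physical=[B,c,k,F,A,D,G], logical=[F,A,D,G,B,c,k]
After op 10 (replace(1, 'c')): offset=3, physical=[B,c,k,F,c,D,G], logical=[F,c,D,G,B,c,k]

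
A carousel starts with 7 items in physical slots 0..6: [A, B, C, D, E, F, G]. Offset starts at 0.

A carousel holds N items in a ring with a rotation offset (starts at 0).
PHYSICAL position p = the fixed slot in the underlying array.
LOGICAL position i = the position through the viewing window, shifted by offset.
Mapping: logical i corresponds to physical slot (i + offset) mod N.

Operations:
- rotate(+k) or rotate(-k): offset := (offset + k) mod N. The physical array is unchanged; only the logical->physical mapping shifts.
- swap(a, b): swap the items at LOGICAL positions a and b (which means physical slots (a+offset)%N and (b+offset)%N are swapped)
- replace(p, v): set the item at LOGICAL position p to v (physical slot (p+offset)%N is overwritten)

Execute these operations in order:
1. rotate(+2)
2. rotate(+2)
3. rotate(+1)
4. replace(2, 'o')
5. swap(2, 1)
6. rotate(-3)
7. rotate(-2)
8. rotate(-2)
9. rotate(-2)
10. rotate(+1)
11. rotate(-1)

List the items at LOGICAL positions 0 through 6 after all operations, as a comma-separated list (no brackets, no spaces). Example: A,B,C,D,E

Answer: D,E,F,o,G,B,C

Derivation:
After op 1 (rotate(+2)): offset=2, physical=[A,B,C,D,E,F,G], logical=[C,D,E,F,G,A,B]
After op 2 (rotate(+2)): offset=4, physical=[A,B,C,D,E,F,G], logical=[E,F,G,A,B,C,D]
After op 3 (rotate(+1)): offset=5, physical=[A,B,C,D,E,F,G], logical=[F,G,A,B,C,D,E]
After op 4 (replace(2, 'o')): offset=5, physical=[o,B,C,D,E,F,G], logical=[F,G,o,B,C,D,E]
After op 5 (swap(2, 1)): offset=5, physical=[G,B,C,D,E,F,o], logical=[F,o,G,B,C,D,E]
After op 6 (rotate(-3)): offset=2, physical=[G,B,C,D,E,F,o], logical=[C,D,E,F,o,G,B]
After op 7 (rotate(-2)): offset=0, physical=[G,B,C,D,E,F,o], logical=[G,B,C,D,E,F,o]
After op 8 (rotate(-2)): offset=5, physical=[G,B,C,D,E,F,o], logical=[F,o,G,B,C,D,E]
After op 9 (rotate(-2)): offset=3, physical=[G,B,C,D,E,F,o], logical=[D,E,F,o,G,B,C]
After op 10 (rotate(+1)): offset=4, physical=[G,B,C,D,E,F,o], logical=[E,F,o,G,B,C,D]
After op 11 (rotate(-1)): offset=3, physical=[G,B,C,D,E,F,o], logical=[D,E,F,o,G,B,C]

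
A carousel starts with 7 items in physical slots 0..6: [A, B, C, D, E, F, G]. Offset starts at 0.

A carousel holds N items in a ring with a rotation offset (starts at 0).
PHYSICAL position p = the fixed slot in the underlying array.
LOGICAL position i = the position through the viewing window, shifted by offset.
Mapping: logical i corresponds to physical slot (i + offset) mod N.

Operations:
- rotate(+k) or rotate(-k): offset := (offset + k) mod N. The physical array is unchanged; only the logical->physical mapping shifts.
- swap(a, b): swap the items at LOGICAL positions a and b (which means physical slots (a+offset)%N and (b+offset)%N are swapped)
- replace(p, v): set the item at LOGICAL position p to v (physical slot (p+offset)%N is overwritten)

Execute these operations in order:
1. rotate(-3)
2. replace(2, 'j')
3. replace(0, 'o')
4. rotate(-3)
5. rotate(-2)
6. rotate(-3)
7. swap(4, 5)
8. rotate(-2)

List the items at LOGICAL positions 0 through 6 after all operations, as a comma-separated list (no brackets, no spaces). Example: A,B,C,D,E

After op 1 (rotate(-3)): offset=4, physical=[A,B,C,D,E,F,G], logical=[E,F,G,A,B,C,D]
After op 2 (replace(2, 'j')): offset=4, physical=[A,B,C,D,E,F,j], logical=[E,F,j,A,B,C,D]
After op 3 (replace(0, 'o')): offset=4, physical=[A,B,C,D,o,F,j], logical=[o,F,j,A,B,C,D]
After op 4 (rotate(-3)): offset=1, physical=[A,B,C,D,o,F,j], logical=[B,C,D,o,F,j,A]
After op 5 (rotate(-2)): offset=6, physical=[A,B,C,D,o,F,j], logical=[j,A,B,C,D,o,F]
After op 6 (rotate(-3)): offset=3, physical=[A,B,C,D,o,F,j], logical=[D,o,F,j,A,B,C]
After op 7 (swap(4, 5)): offset=3, physical=[B,A,C,D,o,F,j], logical=[D,o,F,j,B,A,C]
After op 8 (rotate(-2)): offset=1, physical=[B,A,C,D,o,F,j], logical=[A,C,D,o,F,j,B]

Answer: A,C,D,o,F,j,B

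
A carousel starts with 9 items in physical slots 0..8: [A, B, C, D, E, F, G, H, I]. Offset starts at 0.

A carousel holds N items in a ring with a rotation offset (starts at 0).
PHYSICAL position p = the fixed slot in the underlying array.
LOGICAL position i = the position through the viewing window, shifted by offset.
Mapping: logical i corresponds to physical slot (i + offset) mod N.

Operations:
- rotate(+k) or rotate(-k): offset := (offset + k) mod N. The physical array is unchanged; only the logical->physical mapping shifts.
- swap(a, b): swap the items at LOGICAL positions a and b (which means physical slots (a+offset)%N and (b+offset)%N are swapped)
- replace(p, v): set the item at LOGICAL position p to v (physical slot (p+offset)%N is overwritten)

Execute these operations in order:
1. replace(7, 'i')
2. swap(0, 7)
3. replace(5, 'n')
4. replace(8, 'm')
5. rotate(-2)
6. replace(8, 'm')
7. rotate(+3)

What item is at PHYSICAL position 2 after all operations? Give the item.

Answer: C

Derivation:
After op 1 (replace(7, 'i')): offset=0, physical=[A,B,C,D,E,F,G,i,I], logical=[A,B,C,D,E,F,G,i,I]
After op 2 (swap(0, 7)): offset=0, physical=[i,B,C,D,E,F,G,A,I], logical=[i,B,C,D,E,F,G,A,I]
After op 3 (replace(5, 'n')): offset=0, physical=[i,B,C,D,E,n,G,A,I], logical=[i,B,C,D,E,n,G,A,I]
After op 4 (replace(8, 'm')): offset=0, physical=[i,B,C,D,E,n,G,A,m], logical=[i,B,C,D,E,n,G,A,m]
After op 5 (rotate(-2)): offset=7, physical=[i,B,C,D,E,n,G,A,m], logical=[A,m,i,B,C,D,E,n,G]
After op 6 (replace(8, 'm')): offset=7, physical=[i,B,C,D,E,n,m,A,m], logical=[A,m,i,B,C,D,E,n,m]
After op 7 (rotate(+3)): offset=1, physical=[i,B,C,D,E,n,m,A,m], logical=[B,C,D,E,n,m,A,m,i]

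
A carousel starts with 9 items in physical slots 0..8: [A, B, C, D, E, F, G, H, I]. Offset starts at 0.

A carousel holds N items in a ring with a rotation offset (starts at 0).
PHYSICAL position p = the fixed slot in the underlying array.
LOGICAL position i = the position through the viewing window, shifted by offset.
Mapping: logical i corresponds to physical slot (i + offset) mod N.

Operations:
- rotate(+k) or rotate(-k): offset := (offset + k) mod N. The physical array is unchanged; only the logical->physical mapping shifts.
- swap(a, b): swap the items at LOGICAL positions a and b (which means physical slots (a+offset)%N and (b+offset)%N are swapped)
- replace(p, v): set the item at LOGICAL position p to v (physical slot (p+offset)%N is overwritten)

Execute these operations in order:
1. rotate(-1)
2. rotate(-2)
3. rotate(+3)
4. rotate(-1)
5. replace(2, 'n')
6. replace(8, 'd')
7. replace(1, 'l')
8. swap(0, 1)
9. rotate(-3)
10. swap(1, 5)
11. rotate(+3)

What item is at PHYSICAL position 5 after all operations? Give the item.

Answer: F

Derivation:
After op 1 (rotate(-1)): offset=8, physical=[A,B,C,D,E,F,G,H,I], logical=[I,A,B,C,D,E,F,G,H]
After op 2 (rotate(-2)): offset=6, physical=[A,B,C,D,E,F,G,H,I], logical=[G,H,I,A,B,C,D,E,F]
After op 3 (rotate(+3)): offset=0, physical=[A,B,C,D,E,F,G,H,I], logical=[A,B,C,D,E,F,G,H,I]
After op 4 (rotate(-1)): offset=8, physical=[A,B,C,D,E,F,G,H,I], logical=[I,A,B,C,D,E,F,G,H]
After op 5 (replace(2, 'n')): offset=8, physical=[A,n,C,D,E,F,G,H,I], logical=[I,A,n,C,D,E,F,G,H]
After op 6 (replace(8, 'd')): offset=8, physical=[A,n,C,D,E,F,G,d,I], logical=[I,A,n,C,D,E,F,G,d]
After op 7 (replace(1, 'l')): offset=8, physical=[l,n,C,D,E,F,G,d,I], logical=[I,l,n,C,D,E,F,G,d]
After op 8 (swap(0, 1)): offset=8, physical=[I,n,C,D,E,F,G,d,l], logical=[l,I,n,C,D,E,F,G,d]
After op 9 (rotate(-3)): offset=5, physical=[I,n,C,D,E,F,G,d,l], logical=[F,G,d,l,I,n,C,D,E]
After op 10 (swap(1, 5)): offset=5, physical=[I,G,C,D,E,F,n,d,l], logical=[F,n,d,l,I,G,C,D,E]
After op 11 (rotate(+3)): offset=8, physical=[I,G,C,D,E,F,n,d,l], logical=[l,I,G,C,D,E,F,n,d]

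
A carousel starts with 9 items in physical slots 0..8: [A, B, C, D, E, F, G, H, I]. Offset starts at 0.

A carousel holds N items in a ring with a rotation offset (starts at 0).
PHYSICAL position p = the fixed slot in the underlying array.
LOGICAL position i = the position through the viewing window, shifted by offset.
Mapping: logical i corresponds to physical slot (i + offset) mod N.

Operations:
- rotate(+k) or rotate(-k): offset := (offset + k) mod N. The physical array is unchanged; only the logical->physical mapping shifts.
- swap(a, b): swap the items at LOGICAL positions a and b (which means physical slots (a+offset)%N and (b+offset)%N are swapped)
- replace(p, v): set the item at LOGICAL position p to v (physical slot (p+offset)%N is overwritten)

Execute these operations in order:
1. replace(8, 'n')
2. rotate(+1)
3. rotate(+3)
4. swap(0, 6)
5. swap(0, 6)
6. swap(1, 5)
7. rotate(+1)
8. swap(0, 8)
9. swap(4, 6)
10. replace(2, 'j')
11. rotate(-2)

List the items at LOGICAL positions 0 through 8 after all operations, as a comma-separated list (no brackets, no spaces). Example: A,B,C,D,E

Answer: D,A,E,G,j,n,C,B,F

Derivation:
After op 1 (replace(8, 'n')): offset=0, physical=[A,B,C,D,E,F,G,H,n], logical=[A,B,C,D,E,F,G,H,n]
After op 2 (rotate(+1)): offset=1, physical=[A,B,C,D,E,F,G,H,n], logical=[B,C,D,E,F,G,H,n,A]
After op 3 (rotate(+3)): offset=4, physical=[A,B,C,D,E,F,G,H,n], logical=[E,F,G,H,n,A,B,C,D]
After op 4 (swap(0, 6)): offset=4, physical=[A,E,C,D,B,F,G,H,n], logical=[B,F,G,H,n,A,E,C,D]
After op 5 (swap(0, 6)): offset=4, physical=[A,B,C,D,E,F,G,H,n], logical=[E,F,G,H,n,A,B,C,D]
After op 6 (swap(1, 5)): offset=4, physical=[F,B,C,D,E,A,G,H,n], logical=[E,A,G,H,n,F,B,C,D]
After op 7 (rotate(+1)): offset=5, physical=[F,B,C,D,E,A,G,H,n], logical=[A,G,H,n,F,B,C,D,E]
After op 8 (swap(0, 8)): offset=5, physical=[F,B,C,D,A,E,G,H,n], logical=[E,G,H,n,F,B,C,D,A]
After op 9 (swap(4, 6)): offset=5, physical=[C,B,F,D,A,E,G,H,n], logical=[E,G,H,n,C,B,F,D,A]
After op 10 (replace(2, 'j')): offset=5, physical=[C,B,F,D,A,E,G,j,n], logical=[E,G,j,n,C,B,F,D,A]
After op 11 (rotate(-2)): offset=3, physical=[C,B,F,D,A,E,G,j,n], logical=[D,A,E,G,j,n,C,B,F]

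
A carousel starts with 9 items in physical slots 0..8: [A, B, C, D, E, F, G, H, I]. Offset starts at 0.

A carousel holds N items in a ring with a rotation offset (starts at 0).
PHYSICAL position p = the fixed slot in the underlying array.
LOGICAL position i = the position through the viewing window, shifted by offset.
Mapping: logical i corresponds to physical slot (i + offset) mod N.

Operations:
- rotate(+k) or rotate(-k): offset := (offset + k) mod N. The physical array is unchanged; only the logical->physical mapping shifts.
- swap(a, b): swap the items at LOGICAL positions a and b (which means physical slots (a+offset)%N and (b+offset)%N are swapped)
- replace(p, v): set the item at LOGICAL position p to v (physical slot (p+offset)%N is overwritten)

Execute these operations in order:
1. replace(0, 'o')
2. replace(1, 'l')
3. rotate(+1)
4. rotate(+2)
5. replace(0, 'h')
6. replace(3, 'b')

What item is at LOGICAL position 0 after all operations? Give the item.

Answer: h

Derivation:
After op 1 (replace(0, 'o')): offset=0, physical=[o,B,C,D,E,F,G,H,I], logical=[o,B,C,D,E,F,G,H,I]
After op 2 (replace(1, 'l')): offset=0, physical=[o,l,C,D,E,F,G,H,I], logical=[o,l,C,D,E,F,G,H,I]
After op 3 (rotate(+1)): offset=1, physical=[o,l,C,D,E,F,G,H,I], logical=[l,C,D,E,F,G,H,I,o]
After op 4 (rotate(+2)): offset=3, physical=[o,l,C,D,E,F,G,H,I], logical=[D,E,F,G,H,I,o,l,C]
After op 5 (replace(0, 'h')): offset=3, physical=[o,l,C,h,E,F,G,H,I], logical=[h,E,F,G,H,I,o,l,C]
After op 6 (replace(3, 'b')): offset=3, physical=[o,l,C,h,E,F,b,H,I], logical=[h,E,F,b,H,I,o,l,C]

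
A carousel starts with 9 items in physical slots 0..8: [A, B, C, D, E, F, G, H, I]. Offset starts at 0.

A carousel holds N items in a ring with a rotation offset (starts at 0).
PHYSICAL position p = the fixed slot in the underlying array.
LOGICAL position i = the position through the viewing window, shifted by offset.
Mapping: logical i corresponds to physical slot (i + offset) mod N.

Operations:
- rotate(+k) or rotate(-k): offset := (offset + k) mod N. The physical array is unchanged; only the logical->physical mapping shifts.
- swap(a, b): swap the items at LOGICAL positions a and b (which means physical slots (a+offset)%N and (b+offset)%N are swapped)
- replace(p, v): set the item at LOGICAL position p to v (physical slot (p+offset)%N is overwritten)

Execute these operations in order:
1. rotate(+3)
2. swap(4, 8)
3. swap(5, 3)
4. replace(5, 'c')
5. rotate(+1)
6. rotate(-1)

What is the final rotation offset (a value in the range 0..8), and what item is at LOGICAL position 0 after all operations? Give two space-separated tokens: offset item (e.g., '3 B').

Answer: 3 D

Derivation:
After op 1 (rotate(+3)): offset=3, physical=[A,B,C,D,E,F,G,H,I], logical=[D,E,F,G,H,I,A,B,C]
After op 2 (swap(4, 8)): offset=3, physical=[A,B,H,D,E,F,G,C,I], logical=[D,E,F,G,C,I,A,B,H]
After op 3 (swap(5, 3)): offset=3, physical=[A,B,H,D,E,F,I,C,G], logical=[D,E,F,I,C,G,A,B,H]
After op 4 (replace(5, 'c')): offset=3, physical=[A,B,H,D,E,F,I,C,c], logical=[D,E,F,I,C,c,A,B,H]
After op 5 (rotate(+1)): offset=4, physical=[A,B,H,D,E,F,I,C,c], logical=[E,F,I,C,c,A,B,H,D]
After op 6 (rotate(-1)): offset=3, physical=[A,B,H,D,E,F,I,C,c], logical=[D,E,F,I,C,c,A,B,H]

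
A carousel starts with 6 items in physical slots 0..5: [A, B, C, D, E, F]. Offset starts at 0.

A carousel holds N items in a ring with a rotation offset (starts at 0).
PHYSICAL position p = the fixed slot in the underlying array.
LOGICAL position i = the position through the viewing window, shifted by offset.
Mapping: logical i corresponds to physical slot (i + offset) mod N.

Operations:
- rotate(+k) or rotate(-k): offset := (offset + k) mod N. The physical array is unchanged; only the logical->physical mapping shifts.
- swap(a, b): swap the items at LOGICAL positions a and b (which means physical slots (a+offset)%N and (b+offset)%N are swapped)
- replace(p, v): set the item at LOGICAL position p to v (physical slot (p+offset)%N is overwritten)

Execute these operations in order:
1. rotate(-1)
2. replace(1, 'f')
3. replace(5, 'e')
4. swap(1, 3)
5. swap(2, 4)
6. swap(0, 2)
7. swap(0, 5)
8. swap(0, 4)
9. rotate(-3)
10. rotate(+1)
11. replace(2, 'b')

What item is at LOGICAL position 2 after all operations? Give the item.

Answer: b

Derivation:
After op 1 (rotate(-1)): offset=5, physical=[A,B,C,D,E,F], logical=[F,A,B,C,D,E]
After op 2 (replace(1, 'f')): offset=5, physical=[f,B,C,D,E,F], logical=[F,f,B,C,D,E]
After op 3 (replace(5, 'e')): offset=5, physical=[f,B,C,D,e,F], logical=[F,f,B,C,D,e]
After op 4 (swap(1, 3)): offset=5, physical=[C,B,f,D,e,F], logical=[F,C,B,f,D,e]
After op 5 (swap(2, 4)): offset=5, physical=[C,D,f,B,e,F], logical=[F,C,D,f,B,e]
After op 6 (swap(0, 2)): offset=5, physical=[C,F,f,B,e,D], logical=[D,C,F,f,B,e]
After op 7 (swap(0, 5)): offset=5, physical=[C,F,f,B,D,e], logical=[e,C,F,f,B,D]
After op 8 (swap(0, 4)): offset=5, physical=[C,F,f,e,D,B], logical=[B,C,F,f,e,D]
After op 9 (rotate(-3)): offset=2, physical=[C,F,f,e,D,B], logical=[f,e,D,B,C,F]
After op 10 (rotate(+1)): offset=3, physical=[C,F,f,e,D,B], logical=[e,D,B,C,F,f]
After op 11 (replace(2, 'b')): offset=3, physical=[C,F,f,e,D,b], logical=[e,D,b,C,F,f]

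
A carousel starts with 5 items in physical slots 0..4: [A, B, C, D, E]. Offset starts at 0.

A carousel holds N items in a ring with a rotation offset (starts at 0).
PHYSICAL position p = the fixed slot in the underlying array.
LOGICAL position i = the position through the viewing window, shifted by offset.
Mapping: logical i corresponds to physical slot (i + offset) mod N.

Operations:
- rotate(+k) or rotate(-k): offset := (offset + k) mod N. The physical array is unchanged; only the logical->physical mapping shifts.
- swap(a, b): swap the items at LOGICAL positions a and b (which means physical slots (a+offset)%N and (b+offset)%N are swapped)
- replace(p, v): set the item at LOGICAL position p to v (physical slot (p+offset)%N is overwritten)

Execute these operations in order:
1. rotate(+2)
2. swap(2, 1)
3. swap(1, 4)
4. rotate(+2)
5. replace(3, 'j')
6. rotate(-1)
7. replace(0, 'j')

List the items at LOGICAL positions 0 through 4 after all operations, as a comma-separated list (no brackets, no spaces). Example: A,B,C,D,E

After op 1 (rotate(+2)): offset=2, physical=[A,B,C,D,E], logical=[C,D,E,A,B]
After op 2 (swap(2, 1)): offset=2, physical=[A,B,C,E,D], logical=[C,E,D,A,B]
After op 3 (swap(1, 4)): offset=2, physical=[A,E,C,B,D], logical=[C,B,D,A,E]
After op 4 (rotate(+2)): offset=4, physical=[A,E,C,B,D], logical=[D,A,E,C,B]
After op 5 (replace(3, 'j')): offset=4, physical=[A,E,j,B,D], logical=[D,A,E,j,B]
After op 6 (rotate(-1)): offset=3, physical=[A,E,j,B,D], logical=[B,D,A,E,j]
After op 7 (replace(0, 'j')): offset=3, physical=[A,E,j,j,D], logical=[j,D,A,E,j]

Answer: j,D,A,E,j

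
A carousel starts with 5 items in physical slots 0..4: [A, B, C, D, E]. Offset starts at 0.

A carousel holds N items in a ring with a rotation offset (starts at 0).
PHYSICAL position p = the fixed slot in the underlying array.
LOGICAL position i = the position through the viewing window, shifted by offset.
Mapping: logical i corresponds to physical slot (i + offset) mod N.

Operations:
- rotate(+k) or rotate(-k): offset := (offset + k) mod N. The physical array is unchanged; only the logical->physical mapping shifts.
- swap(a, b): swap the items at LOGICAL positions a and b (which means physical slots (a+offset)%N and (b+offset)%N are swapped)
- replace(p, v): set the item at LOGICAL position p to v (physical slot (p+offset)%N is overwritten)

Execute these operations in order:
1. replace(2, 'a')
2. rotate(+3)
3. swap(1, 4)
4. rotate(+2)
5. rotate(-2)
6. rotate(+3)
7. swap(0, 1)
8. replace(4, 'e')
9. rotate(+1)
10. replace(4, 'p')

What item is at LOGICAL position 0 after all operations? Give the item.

After op 1 (replace(2, 'a')): offset=0, physical=[A,B,a,D,E], logical=[A,B,a,D,E]
After op 2 (rotate(+3)): offset=3, physical=[A,B,a,D,E], logical=[D,E,A,B,a]
After op 3 (swap(1, 4)): offset=3, physical=[A,B,E,D,a], logical=[D,a,A,B,E]
After op 4 (rotate(+2)): offset=0, physical=[A,B,E,D,a], logical=[A,B,E,D,a]
After op 5 (rotate(-2)): offset=3, physical=[A,B,E,D,a], logical=[D,a,A,B,E]
After op 6 (rotate(+3)): offset=1, physical=[A,B,E,D,a], logical=[B,E,D,a,A]
After op 7 (swap(0, 1)): offset=1, physical=[A,E,B,D,a], logical=[E,B,D,a,A]
After op 8 (replace(4, 'e')): offset=1, physical=[e,E,B,D,a], logical=[E,B,D,a,e]
After op 9 (rotate(+1)): offset=2, physical=[e,E,B,D,a], logical=[B,D,a,e,E]
After op 10 (replace(4, 'p')): offset=2, physical=[e,p,B,D,a], logical=[B,D,a,e,p]

Answer: B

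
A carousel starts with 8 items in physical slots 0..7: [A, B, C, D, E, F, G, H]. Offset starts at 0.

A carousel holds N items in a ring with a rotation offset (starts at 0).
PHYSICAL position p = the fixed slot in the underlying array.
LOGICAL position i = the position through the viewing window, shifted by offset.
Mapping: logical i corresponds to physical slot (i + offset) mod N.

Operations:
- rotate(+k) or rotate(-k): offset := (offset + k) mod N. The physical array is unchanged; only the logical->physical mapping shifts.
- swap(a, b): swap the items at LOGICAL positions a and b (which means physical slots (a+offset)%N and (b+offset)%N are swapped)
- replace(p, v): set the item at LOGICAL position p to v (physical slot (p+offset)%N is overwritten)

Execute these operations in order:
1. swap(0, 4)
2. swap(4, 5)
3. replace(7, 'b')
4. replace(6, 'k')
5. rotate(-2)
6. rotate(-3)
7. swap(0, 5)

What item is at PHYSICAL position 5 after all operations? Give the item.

After op 1 (swap(0, 4)): offset=0, physical=[E,B,C,D,A,F,G,H], logical=[E,B,C,D,A,F,G,H]
After op 2 (swap(4, 5)): offset=0, physical=[E,B,C,D,F,A,G,H], logical=[E,B,C,D,F,A,G,H]
After op 3 (replace(7, 'b')): offset=0, physical=[E,B,C,D,F,A,G,b], logical=[E,B,C,D,F,A,G,b]
After op 4 (replace(6, 'k')): offset=0, physical=[E,B,C,D,F,A,k,b], logical=[E,B,C,D,F,A,k,b]
After op 5 (rotate(-2)): offset=6, physical=[E,B,C,D,F,A,k,b], logical=[k,b,E,B,C,D,F,A]
After op 6 (rotate(-3)): offset=3, physical=[E,B,C,D,F,A,k,b], logical=[D,F,A,k,b,E,B,C]
After op 7 (swap(0, 5)): offset=3, physical=[D,B,C,E,F,A,k,b], logical=[E,F,A,k,b,D,B,C]

Answer: A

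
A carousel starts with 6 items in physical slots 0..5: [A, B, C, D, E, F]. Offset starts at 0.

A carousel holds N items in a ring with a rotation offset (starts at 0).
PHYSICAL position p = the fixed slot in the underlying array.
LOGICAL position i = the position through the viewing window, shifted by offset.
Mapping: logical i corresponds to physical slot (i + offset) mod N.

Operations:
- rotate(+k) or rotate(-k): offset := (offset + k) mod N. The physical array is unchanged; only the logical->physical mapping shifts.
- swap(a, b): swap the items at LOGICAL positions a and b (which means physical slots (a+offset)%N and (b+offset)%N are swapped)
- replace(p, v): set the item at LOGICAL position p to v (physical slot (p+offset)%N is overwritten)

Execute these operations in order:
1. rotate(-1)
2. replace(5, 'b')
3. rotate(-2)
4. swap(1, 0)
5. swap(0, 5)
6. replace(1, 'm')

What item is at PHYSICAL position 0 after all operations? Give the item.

After op 1 (rotate(-1)): offset=5, physical=[A,B,C,D,E,F], logical=[F,A,B,C,D,E]
After op 2 (replace(5, 'b')): offset=5, physical=[A,B,C,D,b,F], logical=[F,A,B,C,D,b]
After op 3 (rotate(-2)): offset=3, physical=[A,B,C,D,b,F], logical=[D,b,F,A,B,C]
After op 4 (swap(1, 0)): offset=3, physical=[A,B,C,b,D,F], logical=[b,D,F,A,B,C]
After op 5 (swap(0, 5)): offset=3, physical=[A,B,b,C,D,F], logical=[C,D,F,A,B,b]
After op 6 (replace(1, 'm')): offset=3, physical=[A,B,b,C,m,F], logical=[C,m,F,A,B,b]

Answer: A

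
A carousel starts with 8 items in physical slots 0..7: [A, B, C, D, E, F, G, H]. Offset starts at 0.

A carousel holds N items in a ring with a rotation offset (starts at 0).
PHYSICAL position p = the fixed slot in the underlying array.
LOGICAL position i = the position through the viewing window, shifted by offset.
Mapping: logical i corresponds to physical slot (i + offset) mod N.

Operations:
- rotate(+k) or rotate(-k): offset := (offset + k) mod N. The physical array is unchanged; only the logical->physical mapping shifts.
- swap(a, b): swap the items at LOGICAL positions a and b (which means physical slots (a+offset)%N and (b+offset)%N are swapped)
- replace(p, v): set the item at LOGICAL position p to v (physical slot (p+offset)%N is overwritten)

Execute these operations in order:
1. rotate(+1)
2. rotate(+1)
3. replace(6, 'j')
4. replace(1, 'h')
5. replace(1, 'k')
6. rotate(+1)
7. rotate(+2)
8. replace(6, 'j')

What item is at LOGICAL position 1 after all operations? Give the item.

After op 1 (rotate(+1)): offset=1, physical=[A,B,C,D,E,F,G,H], logical=[B,C,D,E,F,G,H,A]
After op 2 (rotate(+1)): offset=2, physical=[A,B,C,D,E,F,G,H], logical=[C,D,E,F,G,H,A,B]
After op 3 (replace(6, 'j')): offset=2, physical=[j,B,C,D,E,F,G,H], logical=[C,D,E,F,G,H,j,B]
After op 4 (replace(1, 'h')): offset=2, physical=[j,B,C,h,E,F,G,H], logical=[C,h,E,F,G,H,j,B]
After op 5 (replace(1, 'k')): offset=2, physical=[j,B,C,k,E,F,G,H], logical=[C,k,E,F,G,H,j,B]
After op 6 (rotate(+1)): offset=3, physical=[j,B,C,k,E,F,G,H], logical=[k,E,F,G,H,j,B,C]
After op 7 (rotate(+2)): offset=5, physical=[j,B,C,k,E,F,G,H], logical=[F,G,H,j,B,C,k,E]
After op 8 (replace(6, 'j')): offset=5, physical=[j,B,C,j,E,F,G,H], logical=[F,G,H,j,B,C,j,E]

Answer: G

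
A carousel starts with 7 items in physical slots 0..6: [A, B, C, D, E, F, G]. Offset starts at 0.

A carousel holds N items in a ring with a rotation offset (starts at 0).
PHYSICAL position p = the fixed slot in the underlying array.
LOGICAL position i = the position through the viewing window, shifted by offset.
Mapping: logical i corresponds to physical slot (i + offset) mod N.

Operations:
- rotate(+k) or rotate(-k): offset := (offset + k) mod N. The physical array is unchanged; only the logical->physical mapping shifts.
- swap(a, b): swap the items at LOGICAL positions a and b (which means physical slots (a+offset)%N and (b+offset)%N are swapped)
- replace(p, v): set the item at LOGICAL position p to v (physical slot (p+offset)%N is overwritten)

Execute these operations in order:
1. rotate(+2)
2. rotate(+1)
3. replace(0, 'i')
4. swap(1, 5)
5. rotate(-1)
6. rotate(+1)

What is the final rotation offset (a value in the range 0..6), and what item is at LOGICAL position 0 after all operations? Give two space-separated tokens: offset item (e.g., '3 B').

Answer: 3 i

Derivation:
After op 1 (rotate(+2)): offset=2, physical=[A,B,C,D,E,F,G], logical=[C,D,E,F,G,A,B]
After op 2 (rotate(+1)): offset=3, physical=[A,B,C,D,E,F,G], logical=[D,E,F,G,A,B,C]
After op 3 (replace(0, 'i')): offset=3, physical=[A,B,C,i,E,F,G], logical=[i,E,F,G,A,B,C]
After op 4 (swap(1, 5)): offset=3, physical=[A,E,C,i,B,F,G], logical=[i,B,F,G,A,E,C]
After op 5 (rotate(-1)): offset=2, physical=[A,E,C,i,B,F,G], logical=[C,i,B,F,G,A,E]
After op 6 (rotate(+1)): offset=3, physical=[A,E,C,i,B,F,G], logical=[i,B,F,G,A,E,C]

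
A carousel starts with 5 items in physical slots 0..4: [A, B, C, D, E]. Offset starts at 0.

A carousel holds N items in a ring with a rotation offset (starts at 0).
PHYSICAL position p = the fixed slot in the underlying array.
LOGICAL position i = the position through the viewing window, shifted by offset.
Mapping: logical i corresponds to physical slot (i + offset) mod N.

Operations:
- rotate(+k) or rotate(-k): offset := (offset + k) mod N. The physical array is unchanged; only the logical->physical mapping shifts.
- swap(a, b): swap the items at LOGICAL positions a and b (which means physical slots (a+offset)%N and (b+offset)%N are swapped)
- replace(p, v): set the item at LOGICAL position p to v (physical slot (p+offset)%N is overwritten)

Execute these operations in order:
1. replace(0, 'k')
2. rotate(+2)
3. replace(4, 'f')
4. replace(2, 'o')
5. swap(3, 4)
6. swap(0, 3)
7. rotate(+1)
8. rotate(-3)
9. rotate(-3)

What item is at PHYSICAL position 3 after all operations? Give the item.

Answer: D

Derivation:
After op 1 (replace(0, 'k')): offset=0, physical=[k,B,C,D,E], logical=[k,B,C,D,E]
After op 2 (rotate(+2)): offset=2, physical=[k,B,C,D,E], logical=[C,D,E,k,B]
After op 3 (replace(4, 'f')): offset=2, physical=[k,f,C,D,E], logical=[C,D,E,k,f]
After op 4 (replace(2, 'o')): offset=2, physical=[k,f,C,D,o], logical=[C,D,o,k,f]
After op 5 (swap(3, 4)): offset=2, physical=[f,k,C,D,o], logical=[C,D,o,f,k]
After op 6 (swap(0, 3)): offset=2, physical=[C,k,f,D,o], logical=[f,D,o,C,k]
After op 7 (rotate(+1)): offset=3, physical=[C,k,f,D,o], logical=[D,o,C,k,f]
After op 8 (rotate(-3)): offset=0, physical=[C,k,f,D,o], logical=[C,k,f,D,o]
After op 9 (rotate(-3)): offset=2, physical=[C,k,f,D,o], logical=[f,D,o,C,k]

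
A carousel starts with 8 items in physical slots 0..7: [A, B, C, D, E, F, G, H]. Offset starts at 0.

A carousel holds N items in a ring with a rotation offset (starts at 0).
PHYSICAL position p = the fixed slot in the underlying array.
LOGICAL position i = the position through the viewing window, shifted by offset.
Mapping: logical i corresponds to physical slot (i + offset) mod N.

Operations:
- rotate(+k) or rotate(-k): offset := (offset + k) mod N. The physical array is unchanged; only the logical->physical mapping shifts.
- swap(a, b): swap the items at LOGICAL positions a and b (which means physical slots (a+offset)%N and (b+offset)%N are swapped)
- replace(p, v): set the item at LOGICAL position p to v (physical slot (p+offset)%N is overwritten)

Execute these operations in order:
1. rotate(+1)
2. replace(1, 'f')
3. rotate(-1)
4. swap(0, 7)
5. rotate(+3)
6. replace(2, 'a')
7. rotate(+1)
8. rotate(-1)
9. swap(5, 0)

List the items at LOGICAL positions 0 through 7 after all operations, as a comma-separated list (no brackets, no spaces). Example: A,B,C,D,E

Answer: H,E,a,G,A,D,B,f

Derivation:
After op 1 (rotate(+1)): offset=1, physical=[A,B,C,D,E,F,G,H], logical=[B,C,D,E,F,G,H,A]
After op 2 (replace(1, 'f')): offset=1, physical=[A,B,f,D,E,F,G,H], logical=[B,f,D,E,F,G,H,A]
After op 3 (rotate(-1)): offset=0, physical=[A,B,f,D,E,F,G,H], logical=[A,B,f,D,E,F,G,H]
After op 4 (swap(0, 7)): offset=0, physical=[H,B,f,D,E,F,G,A], logical=[H,B,f,D,E,F,G,A]
After op 5 (rotate(+3)): offset=3, physical=[H,B,f,D,E,F,G,A], logical=[D,E,F,G,A,H,B,f]
After op 6 (replace(2, 'a')): offset=3, physical=[H,B,f,D,E,a,G,A], logical=[D,E,a,G,A,H,B,f]
After op 7 (rotate(+1)): offset=4, physical=[H,B,f,D,E,a,G,A], logical=[E,a,G,A,H,B,f,D]
After op 8 (rotate(-1)): offset=3, physical=[H,B,f,D,E,a,G,A], logical=[D,E,a,G,A,H,B,f]
After op 9 (swap(5, 0)): offset=3, physical=[D,B,f,H,E,a,G,A], logical=[H,E,a,G,A,D,B,f]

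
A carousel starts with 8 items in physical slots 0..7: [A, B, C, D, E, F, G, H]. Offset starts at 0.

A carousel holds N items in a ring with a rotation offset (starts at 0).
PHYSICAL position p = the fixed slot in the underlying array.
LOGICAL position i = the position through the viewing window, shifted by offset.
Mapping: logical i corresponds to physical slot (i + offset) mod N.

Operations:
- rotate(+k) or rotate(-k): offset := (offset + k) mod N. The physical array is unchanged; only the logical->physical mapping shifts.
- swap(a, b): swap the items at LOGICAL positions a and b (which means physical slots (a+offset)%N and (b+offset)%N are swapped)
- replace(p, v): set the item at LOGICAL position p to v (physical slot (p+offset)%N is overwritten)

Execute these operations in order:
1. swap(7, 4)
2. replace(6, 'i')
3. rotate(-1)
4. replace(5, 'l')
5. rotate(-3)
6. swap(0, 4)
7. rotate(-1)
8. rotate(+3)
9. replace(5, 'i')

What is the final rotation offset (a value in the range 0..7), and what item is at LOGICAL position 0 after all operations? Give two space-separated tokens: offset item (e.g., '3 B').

After op 1 (swap(7, 4)): offset=0, physical=[A,B,C,D,H,F,G,E], logical=[A,B,C,D,H,F,G,E]
After op 2 (replace(6, 'i')): offset=0, physical=[A,B,C,D,H,F,i,E], logical=[A,B,C,D,H,F,i,E]
After op 3 (rotate(-1)): offset=7, physical=[A,B,C,D,H,F,i,E], logical=[E,A,B,C,D,H,F,i]
After op 4 (replace(5, 'l')): offset=7, physical=[A,B,C,D,l,F,i,E], logical=[E,A,B,C,D,l,F,i]
After op 5 (rotate(-3)): offset=4, physical=[A,B,C,D,l,F,i,E], logical=[l,F,i,E,A,B,C,D]
After op 6 (swap(0, 4)): offset=4, physical=[l,B,C,D,A,F,i,E], logical=[A,F,i,E,l,B,C,D]
After op 7 (rotate(-1)): offset=3, physical=[l,B,C,D,A,F,i,E], logical=[D,A,F,i,E,l,B,C]
After op 8 (rotate(+3)): offset=6, physical=[l,B,C,D,A,F,i,E], logical=[i,E,l,B,C,D,A,F]
After op 9 (replace(5, 'i')): offset=6, physical=[l,B,C,i,A,F,i,E], logical=[i,E,l,B,C,i,A,F]

Answer: 6 i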